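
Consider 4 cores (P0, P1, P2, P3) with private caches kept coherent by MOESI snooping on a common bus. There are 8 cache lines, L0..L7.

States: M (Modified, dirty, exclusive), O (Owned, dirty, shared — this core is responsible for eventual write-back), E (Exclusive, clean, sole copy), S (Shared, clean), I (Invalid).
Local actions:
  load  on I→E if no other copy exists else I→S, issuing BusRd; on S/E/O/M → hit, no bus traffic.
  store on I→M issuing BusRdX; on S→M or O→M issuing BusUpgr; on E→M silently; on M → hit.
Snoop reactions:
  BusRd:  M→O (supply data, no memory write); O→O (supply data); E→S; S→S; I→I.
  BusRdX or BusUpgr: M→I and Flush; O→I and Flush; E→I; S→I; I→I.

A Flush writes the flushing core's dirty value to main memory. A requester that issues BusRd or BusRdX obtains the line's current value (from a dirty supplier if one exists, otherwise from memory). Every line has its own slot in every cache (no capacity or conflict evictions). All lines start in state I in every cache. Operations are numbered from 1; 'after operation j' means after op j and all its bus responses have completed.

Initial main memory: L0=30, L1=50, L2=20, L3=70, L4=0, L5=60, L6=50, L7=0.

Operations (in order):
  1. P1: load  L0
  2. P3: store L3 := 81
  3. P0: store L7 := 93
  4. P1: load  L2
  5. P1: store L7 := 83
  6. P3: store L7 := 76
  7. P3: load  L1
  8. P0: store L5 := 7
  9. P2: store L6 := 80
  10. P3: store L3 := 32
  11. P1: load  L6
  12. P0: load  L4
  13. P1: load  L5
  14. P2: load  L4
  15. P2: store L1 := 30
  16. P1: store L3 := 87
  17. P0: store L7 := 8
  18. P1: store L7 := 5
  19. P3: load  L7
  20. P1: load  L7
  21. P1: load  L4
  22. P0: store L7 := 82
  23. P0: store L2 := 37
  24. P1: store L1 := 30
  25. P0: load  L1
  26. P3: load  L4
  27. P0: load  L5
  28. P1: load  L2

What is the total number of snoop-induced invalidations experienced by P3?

invalidations = 4

step 1: P1: load  L0  ⟶  IEII  (L0)  txn=BusRd  M[L0]=30
step 2: P3: store L3 := 81  ⟶  IIIM  (L3)  txn=BusRdX  M[L3]=70
step 3: P0: store L7 := 93  ⟶  MIII  (L7)  txn=BusRdX  M[L7]=0
step 4: P1: load  L2  ⟶  IEII  (L2)  txn=BusRd  M[L2]=20
step 5: P1: store L7 := 83  ⟶  IMII  (L7)  txn=BusRdX+Flush  M[L7]=93
step 6: P3: store L7 := 76  ⟶  IIIM  (L7)  txn=BusRdX+Flush  M[L7]=83
step 7: P3: load  L1  ⟶  IIIE  (L1)  txn=BusRd  M[L1]=50
step 8: P0: store L5 := 7  ⟶  MIII  (L5)  txn=BusRdX  M[L5]=60
step 9: P2: store L6 := 80  ⟶  IIMI  (L6)  txn=BusRdX  M[L6]=50
step 10: P3: store L3 := 32  ⟶  IIIM  (L3)  txn=∅  M[L3]=70
step 11: P1: load  L6  ⟶  ISOI  (L6)  txn=BusRd  M[L6]=50
step 12: P0: load  L4  ⟶  EIII  (L4)  txn=BusRd  M[L4]=0
step 13: P1: load  L5  ⟶  OSII  (L5)  txn=BusRd  M[L5]=60
step 14: P2: load  L4  ⟶  SISI  (L4)  txn=BusRd  M[L4]=0
step 15: P2: store L1 := 30  ⟶  IIMI  (L1)  txn=BusRdX  M[L1]=50
step 16: P1: store L3 := 87  ⟶  IMII  (L3)  txn=BusRdX+Flush  M[L3]=32
step 17: P0: store L7 := 8  ⟶  MIII  (L7)  txn=BusRdX+Flush  M[L7]=76
step 18: P1: store L7 := 5  ⟶  IMII  (L7)  txn=BusRdX+Flush  M[L7]=8
step 19: P3: load  L7  ⟶  IOIS  (L7)  txn=BusRd  M[L7]=8
step 20: P1: load  L7  ⟶  IOIS  (L7)  txn=∅  M[L7]=8
step 21: P1: load  L4  ⟶  SSSI  (L4)  txn=BusRd  M[L4]=0
step 22: P0: store L7 := 82  ⟶  MIII  (L7)  txn=BusRdX+Flush  M[L7]=5
step 23: P0: store L2 := 37  ⟶  MIII  (L2)  txn=BusRdX  M[L2]=20
step 24: P1: store L1 := 30  ⟶  IMII  (L1)  txn=BusRdX+Flush  M[L1]=30
step 25: P0: load  L1  ⟶  SOII  (L1)  txn=BusRd  M[L1]=30
step 26: P3: load  L4  ⟶  SSSS  (L4)  txn=BusRd  M[L4]=0
step 27: P0: load  L5  ⟶  OSII  (L5)  txn=∅  M[L5]=60
step 28: P1: load  L2  ⟶  OSII  (L2)  txn=BusRd  M[L2]=20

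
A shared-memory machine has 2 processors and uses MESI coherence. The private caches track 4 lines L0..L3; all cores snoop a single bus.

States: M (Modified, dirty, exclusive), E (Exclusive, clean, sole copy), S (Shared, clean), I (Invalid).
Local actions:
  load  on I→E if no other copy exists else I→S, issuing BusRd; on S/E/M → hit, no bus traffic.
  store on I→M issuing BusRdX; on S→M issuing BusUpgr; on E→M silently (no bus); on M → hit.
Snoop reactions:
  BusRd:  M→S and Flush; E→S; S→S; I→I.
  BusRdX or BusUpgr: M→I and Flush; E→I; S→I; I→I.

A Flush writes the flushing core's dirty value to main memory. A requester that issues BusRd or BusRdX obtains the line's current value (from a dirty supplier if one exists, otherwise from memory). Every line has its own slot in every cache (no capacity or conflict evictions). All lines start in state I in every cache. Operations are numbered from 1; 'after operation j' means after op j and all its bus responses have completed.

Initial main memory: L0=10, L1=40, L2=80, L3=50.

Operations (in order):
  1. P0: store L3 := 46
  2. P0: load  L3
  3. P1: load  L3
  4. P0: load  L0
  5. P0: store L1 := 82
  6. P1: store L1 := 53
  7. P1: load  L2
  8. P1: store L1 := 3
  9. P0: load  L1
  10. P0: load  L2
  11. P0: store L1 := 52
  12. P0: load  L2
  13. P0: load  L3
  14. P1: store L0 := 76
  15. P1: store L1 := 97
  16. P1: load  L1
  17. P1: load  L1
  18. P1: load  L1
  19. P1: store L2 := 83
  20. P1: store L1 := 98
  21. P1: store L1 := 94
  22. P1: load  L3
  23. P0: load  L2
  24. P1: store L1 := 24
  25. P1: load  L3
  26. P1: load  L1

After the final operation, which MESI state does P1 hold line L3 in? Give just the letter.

state = S

[1] P0: store L3 := 46 | P0:M(46), P1:I | bus: BusRdX
[2] P0: load  L3 | P0:M(46), P1:I | bus: none
[3] P1: load  L3 | P0:S(46), P1:S(46) | bus: BusRd,Flush
[4] P0: load  L0 | P0:E(10), P1:I | bus: BusRd
[5] P0: store L1 := 82 | P0:M(82), P1:I | bus: BusRdX
[6] P1: store L1 := 53 | P0:I, P1:M(53) | bus: BusRdX,Flush
[7] P1: load  L2 | P0:I, P1:E(80) | bus: BusRd
[8] P1: store L1 := 3 | P0:I, P1:M(3) | bus: none
[9] P0: load  L1 | P0:S(3), P1:S(3) | bus: BusRd,Flush
[10] P0: load  L2 | P0:S(80), P1:S(80) | bus: BusRd
[11] P0: store L1 := 52 | P0:M(52), P1:I | bus: BusUpgr
[12] P0: load  L2 | P0:S(80), P1:S(80) | bus: none
[13] P0: load  L3 | P0:S(46), P1:S(46) | bus: none
[14] P1: store L0 := 76 | P0:I, P1:M(76) | bus: BusRdX
[15] P1: store L1 := 97 | P0:I, P1:M(97) | bus: BusRdX,Flush
[16] P1: load  L1 | P0:I, P1:M(97) | bus: none
[17] P1: load  L1 | P0:I, P1:M(97) | bus: none
[18] P1: load  L1 | P0:I, P1:M(97) | bus: none
[19] P1: store L2 := 83 | P0:I, P1:M(83) | bus: BusUpgr
[20] P1: store L1 := 98 | P0:I, P1:M(98) | bus: none
[21] P1: store L1 := 94 | P0:I, P1:M(94) | bus: none
[22] P1: load  L3 | P0:S(46), P1:S(46) | bus: none
[23] P0: load  L2 | P0:S(83), P1:S(83) | bus: BusRd,Flush
[24] P1: store L1 := 24 | P0:I, P1:M(24) | bus: none
[25] P1: load  L3 | P0:S(46), P1:S(46) | bus: none
[26] P1: load  L1 | P0:I, P1:M(24) | bus: none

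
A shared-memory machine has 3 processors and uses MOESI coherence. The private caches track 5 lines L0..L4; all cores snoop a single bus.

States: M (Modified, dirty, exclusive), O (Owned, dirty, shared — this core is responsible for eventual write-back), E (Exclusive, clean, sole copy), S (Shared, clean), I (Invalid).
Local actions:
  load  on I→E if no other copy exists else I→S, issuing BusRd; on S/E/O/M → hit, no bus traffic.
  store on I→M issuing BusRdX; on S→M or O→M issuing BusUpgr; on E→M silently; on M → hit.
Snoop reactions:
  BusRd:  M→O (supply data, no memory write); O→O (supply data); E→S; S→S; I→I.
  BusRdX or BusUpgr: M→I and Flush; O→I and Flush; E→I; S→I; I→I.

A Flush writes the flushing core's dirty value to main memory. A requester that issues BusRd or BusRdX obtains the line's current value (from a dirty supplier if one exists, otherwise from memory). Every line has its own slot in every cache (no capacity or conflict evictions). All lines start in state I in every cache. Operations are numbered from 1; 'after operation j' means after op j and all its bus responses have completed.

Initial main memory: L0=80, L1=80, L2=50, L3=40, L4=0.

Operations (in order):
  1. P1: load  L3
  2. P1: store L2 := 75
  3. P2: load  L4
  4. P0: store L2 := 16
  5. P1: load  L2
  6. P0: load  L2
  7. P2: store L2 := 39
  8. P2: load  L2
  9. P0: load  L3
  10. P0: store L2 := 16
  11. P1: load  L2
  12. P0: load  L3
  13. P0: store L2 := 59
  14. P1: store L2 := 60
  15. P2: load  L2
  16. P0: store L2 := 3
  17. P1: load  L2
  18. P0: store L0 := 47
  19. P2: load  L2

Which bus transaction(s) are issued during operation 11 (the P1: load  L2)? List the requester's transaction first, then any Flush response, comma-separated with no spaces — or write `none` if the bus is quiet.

step 1: P1: load  L3  ⟶  IEI  (L3)  txn=BusRd  M[L3]=40
step 2: P1: store L2 := 75  ⟶  IMI  (L2)  txn=BusRdX  M[L2]=50
step 3: P2: load  L4  ⟶  IIE  (L4)  txn=BusRd  M[L4]=0
step 4: P0: store L2 := 16  ⟶  MII  (L2)  txn=BusRdX+Flush  M[L2]=75
step 5: P1: load  L2  ⟶  OSI  (L2)  txn=BusRd  M[L2]=75
step 6: P0: load  L2  ⟶  OSI  (L2)  txn=∅  M[L2]=75
step 7: P2: store L2 := 39  ⟶  IIM  (L2)  txn=BusRdX+Flush  M[L2]=16
step 8: P2: load  L2  ⟶  IIM  (L2)  txn=∅  M[L2]=16
step 9: P0: load  L3  ⟶  SSI  (L3)  txn=BusRd  M[L3]=40
step 10: P0: store L2 := 16  ⟶  MII  (L2)  txn=BusRdX+Flush  M[L2]=39
step 11: P1: load  L2  ⟶  OSI  (L2)  txn=BusRd  M[L2]=39
step 12: P0: load  L3  ⟶  SSI  (L3)  txn=∅  M[L3]=40
step 13: P0: store L2 := 59  ⟶  MII  (L2)  txn=BusUpgr  M[L2]=39
step 14: P1: store L2 := 60  ⟶  IMI  (L2)  txn=BusRdX+Flush  M[L2]=59
step 15: P2: load  L2  ⟶  IOS  (L2)  txn=BusRd  M[L2]=59
step 16: P0: store L2 := 3  ⟶  MII  (L2)  txn=BusRdX+Flush  M[L2]=60
step 17: P1: load  L2  ⟶  OSI  (L2)  txn=BusRd  M[L2]=60
step 18: P0: store L0 := 47  ⟶  MII  (L0)  txn=BusRdX  M[L0]=80
step 19: P2: load  L2  ⟶  OSS  (L2)  txn=BusRd  M[L2]=60

bus = BusRd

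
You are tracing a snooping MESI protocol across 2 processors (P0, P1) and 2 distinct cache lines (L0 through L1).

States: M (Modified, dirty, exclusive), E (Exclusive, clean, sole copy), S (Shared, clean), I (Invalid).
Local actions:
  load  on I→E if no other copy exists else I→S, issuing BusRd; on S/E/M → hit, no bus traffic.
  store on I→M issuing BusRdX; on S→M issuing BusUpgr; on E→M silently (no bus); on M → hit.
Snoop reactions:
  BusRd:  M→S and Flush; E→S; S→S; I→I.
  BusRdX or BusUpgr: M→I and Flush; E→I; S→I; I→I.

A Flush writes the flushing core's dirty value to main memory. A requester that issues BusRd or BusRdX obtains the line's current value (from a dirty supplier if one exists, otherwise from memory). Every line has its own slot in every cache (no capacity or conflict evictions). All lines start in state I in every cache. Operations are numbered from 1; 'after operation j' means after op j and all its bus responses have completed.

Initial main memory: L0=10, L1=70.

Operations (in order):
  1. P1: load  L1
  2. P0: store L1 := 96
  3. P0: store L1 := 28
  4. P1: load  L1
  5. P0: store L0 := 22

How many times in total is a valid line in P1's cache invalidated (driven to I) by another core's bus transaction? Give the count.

invalidations = 1

  op1 P1: load  L1 → I/E on L1; bus BusRd; mem=70
  op2 P0: store L1 := 96 → M/I on L1; bus BusRdX; mem=70
  op3 P0: store L1 := 28 → M/I on L1; bus (none); mem=70
  op4 P1: load  L1 → S/S on L1; bus BusRd Flush; mem=28
  op5 P0: store L0 := 22 → M/I on L0; bus BusRdX; mem=10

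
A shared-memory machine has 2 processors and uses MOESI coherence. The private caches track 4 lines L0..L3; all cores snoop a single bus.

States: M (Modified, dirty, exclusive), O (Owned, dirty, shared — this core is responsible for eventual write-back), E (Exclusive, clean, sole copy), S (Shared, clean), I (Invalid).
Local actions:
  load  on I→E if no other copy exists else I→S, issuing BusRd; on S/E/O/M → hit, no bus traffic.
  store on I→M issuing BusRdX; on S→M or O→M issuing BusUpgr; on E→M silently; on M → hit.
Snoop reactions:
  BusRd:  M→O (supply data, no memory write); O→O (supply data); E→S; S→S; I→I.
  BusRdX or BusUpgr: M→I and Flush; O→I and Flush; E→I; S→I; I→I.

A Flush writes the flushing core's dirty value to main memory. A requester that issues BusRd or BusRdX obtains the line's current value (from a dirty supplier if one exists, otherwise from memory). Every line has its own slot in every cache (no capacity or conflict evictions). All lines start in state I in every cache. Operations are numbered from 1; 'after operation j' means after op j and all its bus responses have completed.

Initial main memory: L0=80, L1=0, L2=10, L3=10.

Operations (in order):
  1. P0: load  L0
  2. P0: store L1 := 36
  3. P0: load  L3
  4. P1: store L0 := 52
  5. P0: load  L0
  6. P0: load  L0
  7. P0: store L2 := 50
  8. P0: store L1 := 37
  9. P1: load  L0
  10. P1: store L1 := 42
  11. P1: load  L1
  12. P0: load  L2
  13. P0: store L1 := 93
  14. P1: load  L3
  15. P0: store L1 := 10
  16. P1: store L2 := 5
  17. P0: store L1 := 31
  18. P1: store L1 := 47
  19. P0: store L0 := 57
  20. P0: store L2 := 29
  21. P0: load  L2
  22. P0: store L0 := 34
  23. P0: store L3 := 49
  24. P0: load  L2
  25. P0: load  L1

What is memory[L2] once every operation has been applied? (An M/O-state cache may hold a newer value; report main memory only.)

step 1: P0: load  L0  ⟶  EI  (L0)  txn=BusRd  M[L0]=80
step 2: P0: store L1 := 36  ⟶  MI  (L1)  txn=BusRdX  M[L1]=0
step 3: P0: load  L3  ⟶  EI  (L3)  txn=BusRd  M[L3]=10
step 4: P1: store L0 := 52  ⟶  IM  (L0)  txn=BusRdX  M[L0]=80
step 5: P0: load  L0  ⟶  SO  (L0)  txn=BusRd  M[L0]=80
step 6: P0: load  L0  ⟶  SO  (L0)  txn=∅  M[L0]=80
step 7: P0: store L2 := 50  ⟶  MI  (L2)  txn=BusRdX  M[L2]=10
step 8: P0: store L1 := 37  ⟶  MI  (L1)  txn=∅  M[L1]=0
step 9: P1: load  L0  ⟶  SO  (L0)  txn=∅  M[L0]=80
step 10: P1: store L1 := 42  ⟶  IM  (L1)  txn=BusRdX+Flush  M[L1]=37
step 11: P1: load  L1  ⟶  IM  (L1)  txn=∅  M[L1]=37
step 12: P0: load  L2  ⟶  MI  (L2)  txn=∅  M[L2]=10
step 13: P0: store L1 := 93  ⟶  MI  (L1)  txn=BusRdX+Flush  M[L1]=42
step 14: P1: load  L3  ⟶  SS  (L3)  txn=BusRd  M[L3]=10
step 15: P0: store L1 := 10  ⟶  MI  (L1)  txn=∅  M[L1]=42
step 16: P1: store L2 := 5  ⟶  IM  (L2)  txn=BusRdX+Flush  M[L2]=50
step 17: P0: store L1 := 31  ⟶  MI  (L1)  txn=∅  M[L1]=42
step 18: P1: store L1 := 47  ⟶  IM  (L1)  txn=BusRdX+Flush  M[L1]=31
step 19: P0: store L0 := 57  ⟶  MI  (L0)  txn=BusUpgr+Flush  M[L0]=52
step 20: P0: store L2 := 29  ⟶  MI  (L2)  txn=BusRdX+Flush  M[L2]=5
step 21: P0: load  L2  ⟶  MI  (L2)  txn=∅  M[L2]=5
step 22: P0: store L0 := 34  ⟶  MI  (L0)  txn=∅  M[L0]=52
step 23: P0: store L3 := 49  ⟶  MI  (L3)  txn=BusUpgr  M[L3]=10
step 24: P0: load  L2  ⟶  MI  (L2)  txn=∅  M[L2]=5
step 25: P0: load  L1  ⟶  SO  (L1)  txn=BusRd  M[L1]=31

memory[L2] = 5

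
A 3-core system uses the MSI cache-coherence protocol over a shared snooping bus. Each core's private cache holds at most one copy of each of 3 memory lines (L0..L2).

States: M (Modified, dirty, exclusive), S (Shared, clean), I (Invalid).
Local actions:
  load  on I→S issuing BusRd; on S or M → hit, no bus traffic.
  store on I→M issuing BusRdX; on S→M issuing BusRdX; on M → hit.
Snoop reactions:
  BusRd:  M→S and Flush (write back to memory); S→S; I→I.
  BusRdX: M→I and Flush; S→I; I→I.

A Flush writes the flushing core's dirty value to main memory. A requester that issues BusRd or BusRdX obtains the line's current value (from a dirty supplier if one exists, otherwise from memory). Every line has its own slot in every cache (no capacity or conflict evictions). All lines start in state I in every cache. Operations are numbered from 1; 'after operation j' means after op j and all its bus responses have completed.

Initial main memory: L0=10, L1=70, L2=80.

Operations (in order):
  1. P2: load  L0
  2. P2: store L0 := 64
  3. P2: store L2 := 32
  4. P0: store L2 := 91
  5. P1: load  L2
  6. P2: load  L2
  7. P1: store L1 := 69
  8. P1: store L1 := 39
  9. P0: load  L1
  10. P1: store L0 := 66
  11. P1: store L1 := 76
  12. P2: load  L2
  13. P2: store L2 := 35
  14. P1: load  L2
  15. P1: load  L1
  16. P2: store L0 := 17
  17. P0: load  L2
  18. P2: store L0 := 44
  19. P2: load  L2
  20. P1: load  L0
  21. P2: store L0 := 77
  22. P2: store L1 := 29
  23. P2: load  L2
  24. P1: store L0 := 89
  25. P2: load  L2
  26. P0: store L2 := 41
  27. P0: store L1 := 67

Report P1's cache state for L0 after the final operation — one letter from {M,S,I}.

state = M

step 1: P2: load  L0  ⟶  IIS  (L0)  txn=BusRd  M[L0]=10
step 2: P2: store L0 := 64  ⟶  IIM  (L0)  txn=BusRdX  M[L0]=10
step 3: P2: store L2 := 32  ⟶  IIM  (L2)  txn=BusRdX  M[L2]=80
step 4: P0: store L2 := 91  ⟶  MII  (L2)  txn=BusRdX+Flush  M[L2]=32
step 5: P1: load  L2  ⟶  SSI  (L2)  txn=BusRd+Flush  M[L2]=91
step 6: P2: load  L2  ⟶  SSS  (L2)  txn=BusRd  M[L2]=91
step 7: P1: store L1 := 69  ⟶  IMI  (L1)  txn=BusRdX  M[L1]=70
step 8: P1: store L1 := 39  ⟶  IMI  (L1)  txn=∅  M[L1]=70
step 9: P0: load  L1  ⟶  SSI  (L1)  txn=BusRd+Flush  M[L1]=39
step 10: P1: store L0 := 66  ⟶  IMI  (L0)  txn=BusRdX+Flush  M[L0]=64
step 11: P1: store L1 := 76  ⟶  IMI  (L1)  txn=BusRdX  M[L1]=39
step 12: P2: load  L2  ⟶  SSS  (L2)  txn=∅  M[L2]=91
step 13: P2: store L2 := 35  ⟶  IIM  (L2)  txn=BusRdX  M[L2]=91
step 14: P1: load  L2  ⟶  ISS  (L2)  txn=BusRd+Flush  M[L2]=35
step 15: P1: load  L1  ⟶  IMI  (L1)  txn=∅  M[L1]=39
step 16: P2: store L0 := 17  ⟶  IIM  (L0)  txn=BusRdX+Flush  M[L0]=66
step 17: P0: load  L2  ⟶  SSS  (L2)  txn=BusRd  M[L2]=35
step 18: P2: store L0 := 44  ⟶  IIM  (L0)  txn=∅  M[L0]=66
step 19: P2: load  L2  ⟶  SSS  (L2)  txn=∅  M[L2]=35
step 20: P1: load  L0  ⟶  ISS  (L0)  txn=BusRd+Flush  M[L0]=44
step 21: P2: store L0 := 77  ⟶  IIM  (L0)  txn=BusRdX  M[L0]=44
step 22: P2: store L1 := 29  ⟶  IIM  (L1)  txn=BusRdX+Flush  M[L1]=76
step 23: P2: load  L2  ⟶  SSS  (L2)  txn=∅  M[L2]=35
step 24: P1: store L0 := 89  ⟶  IMI  (L0)  txn=BusRdX+Flush  M[L0]=77
step 25: P2: load  L2  ⟶  SSS  (L2)  txn=∅  M[L2]=35
step 26: P0: store L2 := 41  ⟶  MII  (L2)  txn=BusRdX  M[L2]=35
step 27: P0: store L1 := 67  ⟶  MII  (L1)  txn=BusRdX+Flush  M[L1]=29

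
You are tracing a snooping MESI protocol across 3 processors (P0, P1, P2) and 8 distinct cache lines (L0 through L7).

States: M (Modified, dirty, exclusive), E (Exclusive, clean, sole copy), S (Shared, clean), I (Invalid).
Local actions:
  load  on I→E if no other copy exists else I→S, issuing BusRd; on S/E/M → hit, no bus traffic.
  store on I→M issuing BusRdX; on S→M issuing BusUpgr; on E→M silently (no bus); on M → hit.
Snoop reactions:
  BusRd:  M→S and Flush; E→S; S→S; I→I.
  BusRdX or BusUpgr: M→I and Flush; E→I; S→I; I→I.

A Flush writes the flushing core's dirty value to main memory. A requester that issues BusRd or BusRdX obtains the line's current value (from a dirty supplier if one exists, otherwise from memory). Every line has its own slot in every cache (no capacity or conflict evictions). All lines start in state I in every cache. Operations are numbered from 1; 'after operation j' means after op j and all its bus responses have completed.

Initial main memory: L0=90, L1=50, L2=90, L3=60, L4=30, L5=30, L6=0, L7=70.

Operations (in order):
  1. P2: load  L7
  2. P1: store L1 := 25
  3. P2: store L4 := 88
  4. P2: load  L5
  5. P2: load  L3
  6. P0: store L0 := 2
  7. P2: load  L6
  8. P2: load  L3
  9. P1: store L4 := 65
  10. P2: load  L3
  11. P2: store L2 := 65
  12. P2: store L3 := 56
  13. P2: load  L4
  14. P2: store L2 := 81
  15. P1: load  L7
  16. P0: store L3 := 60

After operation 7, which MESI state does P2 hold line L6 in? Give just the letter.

step 1: P2: load  L7  ⟶  IIE  (L7)  txn=BusRd  M[L7]=70
step 2: P1: store L1 := 25  ⟶  IMI  (L1)  txn=BusRdX  M[L1]=50
step 3: P2: store L4 := 88  ⟶  IIM  (L4)  txn=BusRdX  M[L4]=30
step 4: P2: load  L5  ⟶  IIE  (L5)  txn=BusRd  M[L5]=30
step 5: P2: load  L3  ⟶  IIE  (L3)  txn=BusRd  M[L3]=60
step 6: P0: store L0 := 2  ⟶  MII  (L0)  txn=BusRdX  M[L0]=90
step 7: P2: load  L6  ⟶  IIE  (L6)  txn=BusRd  M[L6]=0
step 8: P2: load  L3  ⟶  IIE  (L3)  txn=∅  M[L3]=60
step 9: P1: store L4 := 65  ⟶  IMI  (L4)  txn=BusRdX+Flush  M[L4]=88
step 10: P2: load  L3  ⟶  IIE  (L3)  txn=∅  M[L3]=60
step 11: P2: store L2 := 65  ⟶  IIM  (L2)  txn=BusRdX  M[L2]=90
step 12: P2: store L3 := 56  ⟶  IIM  (L3)  txn=∅  M[L3]=60
step 13: P2: load  L4  ⟶  ISS  (L4)  txn=BusRd+Flush  M[L4]=65
step 14: P2: store L2 := 81  ⟶  IIM  (L2)  txn=∅  M[L2]=90
step 15: P1: load  L7  ⟶  ISS  (L7)  txn=BusRd  M[L7]=70
step 16: P0: store L3 := 60  ⟶  MII  (L3)  txn=BusRdX+Flush  M[L3]=56

state = E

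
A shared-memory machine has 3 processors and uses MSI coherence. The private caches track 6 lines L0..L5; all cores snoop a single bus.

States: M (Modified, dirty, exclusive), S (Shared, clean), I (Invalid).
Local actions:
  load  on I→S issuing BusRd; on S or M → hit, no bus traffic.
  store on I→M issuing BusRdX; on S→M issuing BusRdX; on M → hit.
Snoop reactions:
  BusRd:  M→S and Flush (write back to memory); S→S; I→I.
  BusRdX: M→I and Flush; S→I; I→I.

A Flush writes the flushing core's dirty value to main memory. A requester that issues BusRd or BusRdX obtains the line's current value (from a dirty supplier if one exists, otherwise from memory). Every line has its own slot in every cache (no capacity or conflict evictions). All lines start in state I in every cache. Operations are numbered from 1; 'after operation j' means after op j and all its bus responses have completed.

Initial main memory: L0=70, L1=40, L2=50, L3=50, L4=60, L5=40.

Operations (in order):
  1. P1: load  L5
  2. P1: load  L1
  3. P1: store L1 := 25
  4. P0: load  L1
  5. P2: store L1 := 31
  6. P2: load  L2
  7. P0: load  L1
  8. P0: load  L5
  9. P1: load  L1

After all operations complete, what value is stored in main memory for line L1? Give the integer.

memory[L1] = 31

[1] P1: load  L5 | P0:I, P1:S(40), P2:I | bus: BusRd
[2] P1: load  L1 | P0:I, P1:S(40), P2:I | bus: BusRd
[3] P1: store L1 := 25 | P0:I, P1:M(25), P2:I | bus: BusRdX
[4] P0: load  L1 | P0:S(25), P1:S(25), P2:I | bus: BusRd,Flush
[5] P2: store L1 := 31 | P0:I, P1:I, P2:M(31) | bus: BusRdX
[6] P2: load  L2 | P0:I, P1:I, P2:S(50) | bus: BusRd
[7] P0: load  L1 | P0:S(31), P1:I, P2:S(31) | bus: BusRd,Flush
[8] P0: load  L5 | P0:S(40), P1:S(40), P2:I | bus: BusRd
[9] P1: load  L1 | P0:S(31), P1:S(31), P2:S(31) | bus: BusRd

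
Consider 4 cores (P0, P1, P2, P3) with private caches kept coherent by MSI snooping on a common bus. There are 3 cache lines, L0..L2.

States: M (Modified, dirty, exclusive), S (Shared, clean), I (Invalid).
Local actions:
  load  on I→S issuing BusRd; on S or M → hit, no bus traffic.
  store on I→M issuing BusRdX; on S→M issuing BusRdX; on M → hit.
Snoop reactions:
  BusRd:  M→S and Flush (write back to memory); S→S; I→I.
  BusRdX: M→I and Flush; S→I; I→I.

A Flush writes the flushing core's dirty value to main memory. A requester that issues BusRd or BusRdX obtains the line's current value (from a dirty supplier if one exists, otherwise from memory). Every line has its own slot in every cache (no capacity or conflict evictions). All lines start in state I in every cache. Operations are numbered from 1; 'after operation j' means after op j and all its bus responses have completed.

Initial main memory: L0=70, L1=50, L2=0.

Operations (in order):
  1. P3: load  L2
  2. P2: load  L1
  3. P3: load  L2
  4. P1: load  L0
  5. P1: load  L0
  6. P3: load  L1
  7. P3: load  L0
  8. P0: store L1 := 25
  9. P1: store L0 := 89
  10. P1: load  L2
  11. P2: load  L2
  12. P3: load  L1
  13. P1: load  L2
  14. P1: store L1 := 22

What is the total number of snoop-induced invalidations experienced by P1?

  op1 P3: load  L2 → I/I/I/S on L2; bus BusRd; mem=0
  op2 P2: load  L1 → I/I/S/I on L1; bus BusRd; mem=50
  op3 P3: load  L2 → I/I/I/S on L2; bus (none); mem=0
  op4 P1: load  L0 → I/S/I/I on L0; bus BusRd; mem=70
  op5 P1: load  L0 → I/S/I/I on L0; bus (none); mem=70
  op6 P3: load  L1 → I/I/S/S on L1; bus BusRd; mem=50
  op7 P3: load  L0 → I/S/I/S on L0; bus BusRd; mem=70
  op8 P0: store L1 := 25 → M/I/I/I on L1; bus BusRdX; mem=50
  op9 P1: store L0 := 89 → I/M/I/I on L0; bus BusRdX; mem=70
  op10 P1: load  L2 → I/S/I/S on L2; bus BusRd; mem=0
  op11 P2: load  L2 → I/S/S/S on L2; bus BusRd; mem=0
  op12 P3: load  L1 → S/I/I/S on L1; bus BusRd Flush; mem=25
  op13 P1: load  L2 → I/S/S/S on L2; bus (none); mem=0
  op14 P1: store L1 := 22 → I/M/I/I on L1; bus BusRdX; mem=25

invalidations = 0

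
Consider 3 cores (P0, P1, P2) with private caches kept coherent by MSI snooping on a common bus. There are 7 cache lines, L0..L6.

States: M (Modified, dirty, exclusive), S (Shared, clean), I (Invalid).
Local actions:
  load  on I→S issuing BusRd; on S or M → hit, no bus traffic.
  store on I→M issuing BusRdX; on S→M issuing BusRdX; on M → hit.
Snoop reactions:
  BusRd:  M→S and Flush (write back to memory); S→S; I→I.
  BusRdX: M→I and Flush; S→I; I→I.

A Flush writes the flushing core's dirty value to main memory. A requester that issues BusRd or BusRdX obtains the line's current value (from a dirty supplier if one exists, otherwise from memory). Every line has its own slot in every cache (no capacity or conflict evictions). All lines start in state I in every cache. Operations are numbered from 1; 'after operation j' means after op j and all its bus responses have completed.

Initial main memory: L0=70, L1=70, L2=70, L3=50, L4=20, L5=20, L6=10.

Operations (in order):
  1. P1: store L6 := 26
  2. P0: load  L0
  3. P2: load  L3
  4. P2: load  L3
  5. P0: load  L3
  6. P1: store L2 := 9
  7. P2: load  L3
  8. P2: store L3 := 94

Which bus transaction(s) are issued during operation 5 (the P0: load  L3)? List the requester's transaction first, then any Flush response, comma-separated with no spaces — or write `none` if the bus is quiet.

1. P1: store L6 := 26  bus=[BusRdX]  L6: P0=I P1=M P2=I  mem[L6]=10
2. P0: load  L0  bus=[BusRd]  L0: P0=S P1=I P2=I  mem[L0]=70
3. P2: load  L3  bus=[BusRd]  L3: P0=I P1=I P2=S  mem[L3]=50
4. P2: load  L3  bus=[-]  L3: P0=I P1=I P2=S  mem[L3]=50
5. P0: load  L3  bus=[BusRd]  L3: P0=S P1=I P2=S  mem[L3]=50
6. P1: store L2 := 9  bus=[BusRdX]  L2: P0=I P1=M P2=I  mem[L2]=70
7. P2: load  L3  bus=[-]  L3: P0=S P1=I P2=S  mem[L3]=50
8. P2: store L3 := 94  bus=[BusRdX]  L3: P0=I P1=I P2=M  mem[L3]=50

bus = BusRd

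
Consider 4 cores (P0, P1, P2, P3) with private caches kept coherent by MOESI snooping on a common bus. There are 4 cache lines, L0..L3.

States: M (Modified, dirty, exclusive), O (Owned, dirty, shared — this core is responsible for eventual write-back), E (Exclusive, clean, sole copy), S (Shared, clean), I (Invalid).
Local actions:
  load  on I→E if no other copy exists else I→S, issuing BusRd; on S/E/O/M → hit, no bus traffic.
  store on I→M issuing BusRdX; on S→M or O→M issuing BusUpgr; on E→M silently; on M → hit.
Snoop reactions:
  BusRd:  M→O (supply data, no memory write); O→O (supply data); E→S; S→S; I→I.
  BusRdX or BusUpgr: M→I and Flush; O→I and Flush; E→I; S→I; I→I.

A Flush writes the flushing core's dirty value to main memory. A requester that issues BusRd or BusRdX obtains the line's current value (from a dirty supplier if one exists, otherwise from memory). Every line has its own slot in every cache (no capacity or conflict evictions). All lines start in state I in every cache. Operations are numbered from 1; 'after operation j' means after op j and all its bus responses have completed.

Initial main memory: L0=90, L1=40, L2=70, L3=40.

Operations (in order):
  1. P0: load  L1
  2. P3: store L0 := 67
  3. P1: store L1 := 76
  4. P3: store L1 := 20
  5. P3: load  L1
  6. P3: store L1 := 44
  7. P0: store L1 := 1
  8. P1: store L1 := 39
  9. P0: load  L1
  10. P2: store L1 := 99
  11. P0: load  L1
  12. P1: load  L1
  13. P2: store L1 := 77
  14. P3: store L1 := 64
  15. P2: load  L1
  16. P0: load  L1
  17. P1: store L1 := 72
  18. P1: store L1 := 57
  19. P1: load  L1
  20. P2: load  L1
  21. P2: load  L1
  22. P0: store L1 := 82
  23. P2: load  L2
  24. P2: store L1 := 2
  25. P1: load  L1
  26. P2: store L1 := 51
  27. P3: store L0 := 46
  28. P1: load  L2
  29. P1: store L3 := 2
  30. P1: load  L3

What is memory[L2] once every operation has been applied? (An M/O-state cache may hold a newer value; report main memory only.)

memory[L2] = 70

1. P0: load  L1  bus=[BusRd]  L1: P0=E P1=I P2=I P3=I  mem[L1]=40
2. P3: store L0 := 67  bus=[BusRdX]  L0: P0=I P1=I P2=I P3=M  mem[L0]=90
3. P1: store L1 := 76  bus=[BusRdX]  L1: P0=I P1=M P2=I P3=I  mem[L1]=40
4. P3: store L1 := 20  bus=[BusRdX,Flush]  L1: P0=I P1=I P2=I P3=M  mem[L1]=76
5. P3: load  L1  bus=[-]  L1: P0=I P1=I P2=I P3=M  mem[L1]=76
6. P3: store L1 := 44  bus=[-]  L1: P0=I P1=I P2=I P3=M  mem[L1]=76
7. P0: store L1 := 1  bus=[BusRdX,Flush]  L1: P0=M P1=I P2=I P3=I  mem[L1]=44
8. P1: store L1 := 39  bus=[BusRdX,Flush]  L1: P0=I P1=M P2=I P3=I  mem[L1]=1
9. P0: load  L1  bus=[BusRd]  L1: P0=S P1=O P2=I P3=I  mem[L1]=1
10. P2: store L1 := 99  bus=[BusRdX,Flush]  L1: P0=I P1=I P2=M P3=I  mem[L1]=39
11. P0: load  L1  bus=[BusRd]  L1: P0=S P1=I P2=O P3=I  mem[L1]=39
12. P1: load  L1  bus=[BusRd]  L1: P0=S P1=S P2=O P3=I  mem[L1]=39
13. P2: store L1 := 77  bus=[BusUpgr]  L1: P0=I P1=I P2=M P3=I  mem[L1]=39
14. P3: store L1 := 64  bus=[BusRdX,Flush]  L1: P0=I P1=I P2=I P3=M  mem[L1]=77
15. P2: load  L1  bus=[BusRd]  L1: P0=I P1=I P2=S P3=O  mem[L1]=77
16. P0: load  L1  bus=[BusRd]  L1: P0=S P1=I P2=S P3=O  mem[L1]=77
17. P1: store L1 := 72  bus=[BusRdX,Flush]  L1: P0=I P1=M P2=I P3=I  mem[L1]=64
18. P1: store L1 := 57  bus=[-]  L1: P0=I P1=M P2=I P3=I  mem[L1]=64
19. P1: load  L1  bus=[-]  L1: P0=I P1=M P2=I P3=I  mem[L1]=64
20. P2: load  L1  bus=[BusRd]  L1: P0=I P1=O P2=S P3=I  mem[L1]=64
21. P2: load  L1  bus=[-]  L1: P0=I P1=O P2=S P3=I  mem[L1]=64
22. P0: store L1 := 82  bus=[BusRdX,Flush]  L1: P0=M P1=I P2=I P3=I  mem[L1]=57
23. P2: load  L2  bus=[BusRd]  L2: P0=I P1=I P2=E P3=I  mem[L2]=70
24. P2: store L1 := 2  bus=[BusRdX,Flush]  L1: P0=I P1=I P2=M P3=I  mem[L1]=82
25. P1: load  L1  bus=[BusRd]  L1: P0=I P1=S P2=O P3=I  mem[L1]=82
26. P2: store L1 := 51  bus=[BusUpgr]  L1: P0=I P1=I P2=M P3=I  mem[L1]=82
27. P3: store L0 := 46  bus=[-]  L0: P0=I P1=I P2=I P3=M  mem[L0]=90
28. P1: load  L2  bus=[BusRd]  L2: P0=I P1=S P2=S P3=I  mem[L2]=70
29. P1: store L3 := 2  bus=[BusRdX]  L3: P0=I P1=M P2=I P3=I  mem[L3]=40
30. P1: load  L3  bus=[-]  L3: P0=I P1=M P2=I P3=I  mem[L3]=40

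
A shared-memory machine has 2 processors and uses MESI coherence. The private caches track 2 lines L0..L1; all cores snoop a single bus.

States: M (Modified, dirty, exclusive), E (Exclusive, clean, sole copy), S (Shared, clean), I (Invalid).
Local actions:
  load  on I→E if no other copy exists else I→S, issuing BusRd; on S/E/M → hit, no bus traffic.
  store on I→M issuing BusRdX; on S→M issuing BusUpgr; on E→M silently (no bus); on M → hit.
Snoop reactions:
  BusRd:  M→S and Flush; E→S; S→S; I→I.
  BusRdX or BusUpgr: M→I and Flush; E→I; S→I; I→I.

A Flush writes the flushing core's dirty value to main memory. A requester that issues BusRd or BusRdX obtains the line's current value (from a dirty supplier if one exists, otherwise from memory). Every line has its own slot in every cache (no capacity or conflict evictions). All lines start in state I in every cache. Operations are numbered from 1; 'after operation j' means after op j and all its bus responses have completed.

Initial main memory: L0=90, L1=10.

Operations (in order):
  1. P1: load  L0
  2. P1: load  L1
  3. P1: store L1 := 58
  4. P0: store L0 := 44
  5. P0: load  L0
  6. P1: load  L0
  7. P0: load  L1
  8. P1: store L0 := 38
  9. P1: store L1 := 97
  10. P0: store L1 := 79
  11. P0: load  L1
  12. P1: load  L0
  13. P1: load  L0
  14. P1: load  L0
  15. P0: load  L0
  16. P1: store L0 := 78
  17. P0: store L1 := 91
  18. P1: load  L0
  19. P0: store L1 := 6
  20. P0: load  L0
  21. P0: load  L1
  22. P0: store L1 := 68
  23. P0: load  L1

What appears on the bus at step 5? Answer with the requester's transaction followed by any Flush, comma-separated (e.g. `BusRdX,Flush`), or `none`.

1. P1: load  L0  bus=[BusRd]  L0: P0=I P1=E  mem[L0]=90
2. P1: load  L1  bus=[BusRd]  L1: P0=I P1=E  mem[L1]=10
3. P1: store L1 := 58  bus=[-]  L1: P0=I P1=M  mem[L1]=10
4. P0: store L0 := 44  bus=[BusRdX]  L0: P0=M P1=I  mem[L0]=90
5. P0: load  L0  bus=[-]  L0: P0=M P1=I  mem[L0]=90
6. P1: load  L0  bus=[BusRd,Flush]  L0: P0=S P1=S  mem[L0]=44
7. P0: load  L1  bus=[BusRd,Flush]  L1: P0=S P1=S  mem[L1]=58
8. P1: store L0 := 38  bus=[BusUpgr]  L0: P0=I P1=M  mem[L0]=44
9. P1: store L1 := 97  bus=[BusUpgr]  L1: P0=I P1=M  mem[L1]=58
10. P0: store L1 := 79  bus=[BusRdX,Flush]  L1: P0=M P1=I  mem[L1]=97
11. P0: load  L1  bus=[-]  L1: P0=M P1=I  mem[L1]=97
12. P1: load  L0  bus=[-]  L0: P0=I P1=M  mem[L0]=44
13. P1: load  L0  bus=[-]  L0: P0=I P1=M  mem[L0]=44
14. P1: load  L0  bus=[-]  L0: P0=I P1=M  mem[L0]=44
15. P0: load  L0  bus=[BusRd,Flush]  L0: P0=S P1=S  mem[L0]=38
16. P1: store L0 := 78  bus=[BusUpgr]  L0: P0=I P1=M  mem[L0]=38
17. P0: store L1 := 91  bus=[-]  L1: P0=M P1=I  mem[L1]=97
18. P1: load  L0  bus=[-]  L0: P0=I P1=M  mem[L0]=38
19. P0: store L1 := 6  bus=[-]  L1: P0=M P1=I  mem[L1]=97
20. P0: load  L0  bus=[BusRd,Flush]  L0: P0=S P1=S  mem[L0]=78
21. P0: load  L1  bus=[-]  L1: P0=M P1=I  mem[L1]=97
22. P0: store L1 := 68  bus=[-]  L1: P0=M P1=I  mem[L1]=97
23. P0: load  L1  bus=[-]  L1: P0=M P1=I  mem[L1]=97

bus = none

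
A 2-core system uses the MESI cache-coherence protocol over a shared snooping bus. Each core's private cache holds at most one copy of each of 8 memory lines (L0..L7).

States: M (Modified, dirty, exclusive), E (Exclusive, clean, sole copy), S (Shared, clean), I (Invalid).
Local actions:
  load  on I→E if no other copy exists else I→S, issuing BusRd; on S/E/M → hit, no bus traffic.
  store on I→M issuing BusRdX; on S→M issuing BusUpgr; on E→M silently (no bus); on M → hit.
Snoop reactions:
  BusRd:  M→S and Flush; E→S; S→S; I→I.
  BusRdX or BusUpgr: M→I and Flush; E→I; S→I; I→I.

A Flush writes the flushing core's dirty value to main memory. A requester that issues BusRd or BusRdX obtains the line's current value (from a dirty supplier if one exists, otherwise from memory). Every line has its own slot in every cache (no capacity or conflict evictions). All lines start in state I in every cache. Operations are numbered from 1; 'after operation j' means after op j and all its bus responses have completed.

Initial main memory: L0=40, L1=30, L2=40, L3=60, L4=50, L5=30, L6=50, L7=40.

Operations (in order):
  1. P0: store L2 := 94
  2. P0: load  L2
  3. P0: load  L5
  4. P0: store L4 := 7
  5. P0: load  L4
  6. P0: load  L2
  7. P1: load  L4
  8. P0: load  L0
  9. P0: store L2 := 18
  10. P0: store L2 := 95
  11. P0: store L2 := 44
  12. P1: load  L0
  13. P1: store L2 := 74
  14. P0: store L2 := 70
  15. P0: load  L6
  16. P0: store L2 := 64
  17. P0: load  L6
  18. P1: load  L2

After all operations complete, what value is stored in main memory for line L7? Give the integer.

[1] P0: store L2 := 94 | P0:M(94), P1:I | bus: BusRdX
[2] P0: load  L2 | P0:M(94), P1:I | bus: none
[3] P0: load  L5 | P0:E(30), P1:I | bus: BusRd
[4] P0: store L4 := 7 | P0:M(7), P1:I | bus: BusRdX
[5] P0: load  L4 | P0:M(7), P1:I | bus: none
[6] P0: load  L2 | P0:M(94), P1:I | bus: none
[7] P1: load  L4 | P0:S(7), P1:S(7) | bus: BusRd,Flush
[8] P0: load  L0 | P0:E(40), P1:I | bus: BusRd
[9] P0: store L2 := 18 | P0:M(18), P1:I | bus: none
[10] P0: store L2 := 95 | P0:M(95), P1:I | bus: none
[11] P0: store L2 := 44 | P0:M(44), P1:I | bus: none
[12] P1: load  L0 | P0:S(40), P1:S(40) | bus: BusRd
[13] P1: store L2 := 74 | P0:I, P1:M(74) | bus: BusRdX,Flush
[14] P0: store L2 := 70 | P0:M(70), P1:I | bus: BusRdX,Flush
[15] P0: load  L6 | P0:E(50), P1:I | bus: BusRd
[16] P0: store L2 := 64 | P0:M(64), P1:I | bus: none
[17] P0: load  L6 | P0:E(50), P1:I | bus: none
[18] P1: load  L2 | P0:S(64), P1:S(64) | bus: BusRd,Flush

memory[L7] = 40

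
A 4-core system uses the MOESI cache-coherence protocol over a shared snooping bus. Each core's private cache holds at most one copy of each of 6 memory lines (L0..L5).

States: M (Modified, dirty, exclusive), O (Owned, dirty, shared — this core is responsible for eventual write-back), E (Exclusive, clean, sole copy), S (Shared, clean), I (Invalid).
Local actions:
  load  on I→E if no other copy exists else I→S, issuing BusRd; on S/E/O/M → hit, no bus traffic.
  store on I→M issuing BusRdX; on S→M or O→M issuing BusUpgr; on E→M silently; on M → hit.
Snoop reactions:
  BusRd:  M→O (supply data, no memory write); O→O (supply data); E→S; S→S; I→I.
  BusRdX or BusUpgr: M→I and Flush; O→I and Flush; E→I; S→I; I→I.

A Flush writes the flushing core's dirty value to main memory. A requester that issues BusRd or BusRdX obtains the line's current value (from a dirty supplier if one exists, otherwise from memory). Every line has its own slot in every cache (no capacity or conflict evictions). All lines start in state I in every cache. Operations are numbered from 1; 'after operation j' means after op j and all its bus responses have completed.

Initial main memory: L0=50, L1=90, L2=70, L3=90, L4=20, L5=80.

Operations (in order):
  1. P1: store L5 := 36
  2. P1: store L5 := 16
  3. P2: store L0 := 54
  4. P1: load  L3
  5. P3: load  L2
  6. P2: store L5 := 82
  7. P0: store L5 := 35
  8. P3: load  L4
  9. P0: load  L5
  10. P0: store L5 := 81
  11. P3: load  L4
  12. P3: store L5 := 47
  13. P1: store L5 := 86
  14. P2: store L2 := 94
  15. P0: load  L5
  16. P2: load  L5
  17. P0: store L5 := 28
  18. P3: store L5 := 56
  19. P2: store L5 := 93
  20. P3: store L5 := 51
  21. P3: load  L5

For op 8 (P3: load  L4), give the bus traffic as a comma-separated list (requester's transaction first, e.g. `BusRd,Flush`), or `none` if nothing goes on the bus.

[1] P1: store L5 := 36 | P0:I, P1:M(36), P2:I, P3:I | bus: BusRdX
[2] P1: store L5 := 16 | P0:I, P1:M(16), P2:I, P3:I | bus: none
[3] P2: store L0 := 54 | P0:I, P1:I, P2:M(54), P3:I | bus: BusRdX
[4] P1: load  L3 | P0:I, P1:E(90), P2:I, P3:I | bus: BusRd
[5] P3: load  L2 | P0:I, P1:I, P2:I, P3:E(70) | bus: BusRd
[6] P2: store L5 := 82 | P0:I, P1:I, P2:M(82), P3:I | bus: BusRdX,Flush
[7] P0: store L5 := 35 | P0:M(35), P1:I, P2:I, P3:I | bus: BusRdX,Flush
[8] P3: load  L4 | P0:I, P1:I, P2:I, P3:E(20) | bus: BusRd
[9] P0: load  L5 | P0:M(35), P1:I, P2:I, P3:I | bus: none
[10] P0: store L5 := 81 | P0:M(81), P1:I, P2:I, P3:I | bus: none
[11] P3: load  L4 | P0:I, P1:I, P2:I, P3:E(20) | bus: none
[12] P3: store L5 := 47 | P0:I, P1:I, P2:I, P3:M(47) | bus: BusRdX,Flush
[13] P1: store L5 := 86 | P0:I, P1:M(86), P2:I, P3:I | bus: BusRdX,Flush
[14] P2: store L2 := 94 | P0:I, P1:I, P2:M(94), P3:I | bus: BusRdX
[15] P0: load  L5 | P0:S(86), P1:O(86), P2:I, P3:I | bus: BusRd
[16] P2: load  L5 | P0:S(86), P1:O(86), P2:S(86), P3:I | bus: BusRd
[17] P0: store L5 := 28 | P0:M(28), P1:I, P2:I, P3:I | bus: BusUpgr,Flush
[18] P3: store L5 := 56 | P0:I, P1:I, P2:I, P3:M(56) | bus: BusRdX,Flush
[19] P2: store L5 := 93 | P0:I, P1:I, P2:M(93), P3:I | bus: BusRdX,Flush
[20] P3: store L5 := 51 | P0:I, P1:I, P2:I, P3:M(51) | bus: BusRdX,Flush
[21] P3: load  L5 | P0:I, P1:I, P2:I, P3:M(51) | bus: none

bus = BusRd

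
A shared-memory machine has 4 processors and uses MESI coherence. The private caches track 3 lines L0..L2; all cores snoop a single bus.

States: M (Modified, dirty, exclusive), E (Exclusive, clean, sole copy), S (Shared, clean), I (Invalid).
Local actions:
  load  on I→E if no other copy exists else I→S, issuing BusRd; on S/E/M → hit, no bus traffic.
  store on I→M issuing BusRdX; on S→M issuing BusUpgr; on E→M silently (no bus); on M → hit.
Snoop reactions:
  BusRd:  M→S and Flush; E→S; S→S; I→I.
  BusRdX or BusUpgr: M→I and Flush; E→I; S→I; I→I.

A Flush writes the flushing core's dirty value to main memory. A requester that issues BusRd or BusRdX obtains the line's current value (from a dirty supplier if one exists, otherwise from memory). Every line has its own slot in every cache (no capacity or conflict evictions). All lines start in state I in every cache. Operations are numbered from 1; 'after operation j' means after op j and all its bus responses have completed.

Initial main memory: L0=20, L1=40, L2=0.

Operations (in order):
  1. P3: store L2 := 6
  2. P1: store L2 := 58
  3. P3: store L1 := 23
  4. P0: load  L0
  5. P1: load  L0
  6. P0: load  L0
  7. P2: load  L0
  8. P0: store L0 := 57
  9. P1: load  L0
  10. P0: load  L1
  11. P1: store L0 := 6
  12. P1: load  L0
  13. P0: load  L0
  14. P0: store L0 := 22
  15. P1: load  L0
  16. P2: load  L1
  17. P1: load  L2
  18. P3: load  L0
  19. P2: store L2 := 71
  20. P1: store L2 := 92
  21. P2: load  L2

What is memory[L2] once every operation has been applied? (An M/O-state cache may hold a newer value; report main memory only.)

[1] P3: store L2 := 6 | P0:I, P1:I, P2:I, P3:M(6) | bus: BusRdX
[2] P1: store L2 := 58 | P0:I, P1:M(58), P2:I, P3:I | bus: BusRdX,Flush
[3] P3: store L1 := 23 | P0:I, P1:I, P2:I, P3:M(23) | bus: BusRdX
[4] P0: load  L0 | P0:E(20), P1:I, P2:I, P3:I | bus: BusRd
[5] P1: load  L0 | P0:S(20), P1:S(20), P2:I, P3:I | bus: BusRd
[6] P0: load  L0 | P0:S(20), P1:S(20), P2:I, P3:I | bus: none
[7] P2: load  L0 | P0:S(20), P1:S(20), P2:S(20), P3:I | bus: BusRd
[8] P0: store L0 := 57 | P0:M(57), P1:I, P2:I, P3:I | bus: BusUpgr
[9] P1: load  L0 | P0:S(57), P1:S(57), P2:I, P3:I | bus: BusRd,Flush
[10] P0: load  L1 | P0:S(23), P1:I, P2:I, P3:S(23) | bus: BusRd,Flush
[11] P1: store L0 := 6 | P0:I, P1:M(6), P2:I, P3:I | bus: BusUpgr
[12] P1: load  L0 | P0:I, P1:M(6), P2:I, P3:I | bus: none
[13] P0: load  L0 | P0:S(6), P1:S(6), P2:I, P3:I | bus: BusRd,Flush
[14] P0: store L0 := 22 | P0:M(22), P1:I, P2:I, P3:I | bus: BusUpgr
[15] P1: load  L0 | P0:S(22), P1:S(22), P2:I, P3:I | bus: BusRd,Flush
[16] P2: load  L1 | P0:S(23), P1:I, P2:S(23), P3:S(23) | bus: BusRd
[17] P1: load  L2 | P0:I, P1:M(58), P2:I, P3:I | bus: none
[18] P3: load  L0 | P0:S(22), P1:S(22), P2:I, P3:S(22) | bus: BusRd
[19] P2: store L2 := 71 | P0:I, P1:I, P2:M(71), P3:I | bus: BusRdX,Flush
[20] P1: store L2 := 92 | P0:I, P1:M(92), P2:I, P3:I | bus: BusRdX,Flush
[21] P2: load  L2 | P0:I, P1:S(92), P2:S(92), P3:I | bus: BusRd,Flush

memory[L2] = 92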